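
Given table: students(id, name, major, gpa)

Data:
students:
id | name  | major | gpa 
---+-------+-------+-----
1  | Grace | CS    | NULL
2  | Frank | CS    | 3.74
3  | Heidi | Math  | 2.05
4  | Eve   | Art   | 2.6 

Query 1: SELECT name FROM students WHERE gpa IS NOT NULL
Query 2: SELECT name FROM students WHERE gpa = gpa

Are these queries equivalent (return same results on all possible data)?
Yes, equivalent

Both queries return: [('Eve',), ('Frank',), ('Heidi',)]

Reason: IS NOT NULL vs self-equality (both exclude NULLs)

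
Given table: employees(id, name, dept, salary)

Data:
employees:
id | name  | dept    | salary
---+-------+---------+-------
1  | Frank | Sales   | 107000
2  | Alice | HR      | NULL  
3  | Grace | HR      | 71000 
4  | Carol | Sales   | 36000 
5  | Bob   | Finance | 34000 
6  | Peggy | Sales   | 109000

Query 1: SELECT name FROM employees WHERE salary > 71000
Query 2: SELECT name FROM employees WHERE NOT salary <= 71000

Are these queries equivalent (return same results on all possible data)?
Yes, equivalent

Both queries return: [('Frank',), ('Peggy',)]

Reason: Both filter salary > 71000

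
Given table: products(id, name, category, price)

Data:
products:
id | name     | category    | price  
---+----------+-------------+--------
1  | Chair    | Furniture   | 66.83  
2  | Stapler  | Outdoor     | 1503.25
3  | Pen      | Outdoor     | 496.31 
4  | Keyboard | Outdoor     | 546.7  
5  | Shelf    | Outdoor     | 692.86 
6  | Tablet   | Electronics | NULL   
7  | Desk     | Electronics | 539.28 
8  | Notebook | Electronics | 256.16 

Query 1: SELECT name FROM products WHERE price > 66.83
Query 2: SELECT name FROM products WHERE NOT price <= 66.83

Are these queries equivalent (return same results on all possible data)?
Yes, equivalent

Both queries return: [('Desk',), ('Keyboard',), ('Notebook',), ('Pen',), ('Shelf',), ('Stapler',)]

Reason: Both filter price > 66.83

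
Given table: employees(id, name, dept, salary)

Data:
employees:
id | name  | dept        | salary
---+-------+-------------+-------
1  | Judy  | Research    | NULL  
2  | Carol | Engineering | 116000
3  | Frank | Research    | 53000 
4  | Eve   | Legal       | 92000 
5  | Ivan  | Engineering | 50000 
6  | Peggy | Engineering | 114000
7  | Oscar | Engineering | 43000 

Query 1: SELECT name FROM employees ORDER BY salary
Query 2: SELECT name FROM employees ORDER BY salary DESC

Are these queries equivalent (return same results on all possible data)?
No, not equivalent

Query 1 returns: [('Judy',), ('Oscar',), ('Ivan',), ('Frank',), ('Eve',), ('Peggy',), ('Carol',)]
Query 2 returns: [('Carol',), ('Peggy',), ('Eve',), ('Frank',), ('Ivan',), ('Oscar',), ('Judy',)]

Reason: ASC vs DESC gives opposite ordering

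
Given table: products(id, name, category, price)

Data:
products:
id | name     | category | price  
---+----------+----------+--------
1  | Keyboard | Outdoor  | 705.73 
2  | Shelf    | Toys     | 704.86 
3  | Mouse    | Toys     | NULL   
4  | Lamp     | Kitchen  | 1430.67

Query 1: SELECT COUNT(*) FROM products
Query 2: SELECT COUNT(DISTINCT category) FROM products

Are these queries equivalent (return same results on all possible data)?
No, not equivalent

Query 1 returns: [(4,)]
Query 2 returns: [(3,)]

Reason: COUNT(*) counts rows, COUNT(DISTINCT category) counts unique categorys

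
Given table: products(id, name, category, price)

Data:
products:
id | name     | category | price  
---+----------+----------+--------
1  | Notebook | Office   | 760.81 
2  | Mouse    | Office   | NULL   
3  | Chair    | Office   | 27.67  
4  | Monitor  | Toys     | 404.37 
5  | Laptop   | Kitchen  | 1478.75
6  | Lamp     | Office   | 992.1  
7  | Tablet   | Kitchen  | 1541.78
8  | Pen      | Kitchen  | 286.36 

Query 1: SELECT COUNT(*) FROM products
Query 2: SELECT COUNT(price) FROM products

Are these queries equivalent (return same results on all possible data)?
No, not equivalent

Query 1 returns: [(8,)]
Query 2 returns: [(7,)]

Reason: COUNT(*) includes NULLs, COUNT(column) excludes them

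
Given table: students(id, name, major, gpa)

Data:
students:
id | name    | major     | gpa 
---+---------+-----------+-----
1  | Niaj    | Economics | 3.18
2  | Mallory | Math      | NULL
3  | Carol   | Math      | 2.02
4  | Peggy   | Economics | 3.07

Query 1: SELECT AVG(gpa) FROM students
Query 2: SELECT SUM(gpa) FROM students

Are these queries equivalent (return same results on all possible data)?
No, not equivalent

Query 1 returns: [(2.7566666666666664,)]
Query 2 returns: [(8.27,)]

Reason: AVG vs SUM give different aggregate values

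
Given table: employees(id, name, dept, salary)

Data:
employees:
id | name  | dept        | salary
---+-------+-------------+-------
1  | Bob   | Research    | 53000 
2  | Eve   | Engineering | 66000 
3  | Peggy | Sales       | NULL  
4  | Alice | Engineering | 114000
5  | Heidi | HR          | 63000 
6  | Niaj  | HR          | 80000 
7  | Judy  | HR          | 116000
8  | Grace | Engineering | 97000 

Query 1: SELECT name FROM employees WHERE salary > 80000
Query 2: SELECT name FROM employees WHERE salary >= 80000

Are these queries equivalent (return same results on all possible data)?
No, not equivalent

Query 1 returns: [('Alice',), ('Judy',), ('Grace',)]
Query 2 returns: [('Alice',), ('Niaj',), ('Judy',), ('Grace',)]

Reason: > vs >= gives different results when salary = 80000 exists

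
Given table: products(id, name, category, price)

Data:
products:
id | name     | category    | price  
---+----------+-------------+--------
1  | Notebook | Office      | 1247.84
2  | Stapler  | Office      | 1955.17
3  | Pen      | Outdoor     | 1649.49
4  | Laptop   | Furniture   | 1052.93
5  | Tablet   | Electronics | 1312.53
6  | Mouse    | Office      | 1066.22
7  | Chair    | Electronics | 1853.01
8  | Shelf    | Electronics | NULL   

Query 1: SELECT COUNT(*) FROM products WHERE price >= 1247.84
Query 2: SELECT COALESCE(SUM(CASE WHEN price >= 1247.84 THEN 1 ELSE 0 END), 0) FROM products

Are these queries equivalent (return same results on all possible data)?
Yes, equivalent

Both queries return: [(5,)]

Reason: COUNT with WHERE vs conditional SUM (COALESCE handles empty-table NULL)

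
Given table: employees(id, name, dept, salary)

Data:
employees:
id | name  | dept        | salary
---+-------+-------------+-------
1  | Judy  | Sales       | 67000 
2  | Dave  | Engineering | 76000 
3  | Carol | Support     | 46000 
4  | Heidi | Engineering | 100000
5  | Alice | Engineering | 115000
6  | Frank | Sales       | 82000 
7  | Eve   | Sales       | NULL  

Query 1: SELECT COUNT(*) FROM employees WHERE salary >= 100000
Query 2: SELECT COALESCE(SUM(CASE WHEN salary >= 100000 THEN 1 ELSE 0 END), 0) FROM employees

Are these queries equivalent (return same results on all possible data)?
Yes, equivalent

Both queries return: [(2,)]

Reason: COUNT with WHERE vs conditional SUM (COALESCE handles empty-table NULL)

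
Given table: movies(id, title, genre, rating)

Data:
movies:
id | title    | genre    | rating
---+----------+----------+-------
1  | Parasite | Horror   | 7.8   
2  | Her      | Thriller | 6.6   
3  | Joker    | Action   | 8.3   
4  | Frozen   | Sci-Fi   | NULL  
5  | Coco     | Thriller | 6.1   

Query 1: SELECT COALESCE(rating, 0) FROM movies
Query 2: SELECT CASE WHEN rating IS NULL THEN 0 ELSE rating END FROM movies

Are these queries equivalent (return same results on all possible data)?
Yes, equivalent

Both queries return: [(0,), (6.1,), (6.6,), (7.8,), (8.3,)]

Reason: COALESCE vs CASE for NULL handling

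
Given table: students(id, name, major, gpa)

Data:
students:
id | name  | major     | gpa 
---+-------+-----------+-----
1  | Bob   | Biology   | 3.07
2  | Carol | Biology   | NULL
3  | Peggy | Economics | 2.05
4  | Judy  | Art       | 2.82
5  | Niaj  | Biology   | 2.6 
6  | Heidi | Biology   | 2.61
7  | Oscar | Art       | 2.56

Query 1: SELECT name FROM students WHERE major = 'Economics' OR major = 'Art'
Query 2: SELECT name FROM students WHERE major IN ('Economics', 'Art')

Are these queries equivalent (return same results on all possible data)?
Yes, equivalent

Both queries return: [('Judy',), ('Oscar',), ('Peggy',)]

Reason: OR vs IN are equivalent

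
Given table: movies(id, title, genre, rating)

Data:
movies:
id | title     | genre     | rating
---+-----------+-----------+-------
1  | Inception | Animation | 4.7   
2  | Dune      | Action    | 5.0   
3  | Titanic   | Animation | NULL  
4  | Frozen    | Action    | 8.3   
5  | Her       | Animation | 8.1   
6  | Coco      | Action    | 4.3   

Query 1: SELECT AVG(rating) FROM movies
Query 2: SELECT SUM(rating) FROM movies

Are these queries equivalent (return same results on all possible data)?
No, not equivalent

Query 1 returns: [(6.08,)]
Query 2 returns: [(30.4,)]

Reason: AVG vs SUM give different aggregate values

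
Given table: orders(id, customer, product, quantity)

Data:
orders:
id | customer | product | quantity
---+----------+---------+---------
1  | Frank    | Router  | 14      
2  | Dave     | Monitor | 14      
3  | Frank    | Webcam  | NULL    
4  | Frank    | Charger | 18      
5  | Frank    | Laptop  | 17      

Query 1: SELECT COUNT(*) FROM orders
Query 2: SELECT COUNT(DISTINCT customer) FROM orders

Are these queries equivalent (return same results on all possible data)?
No, not equivalent

Query 1 returns: [(5,)]
Query 2 returns: [(2,)]

Reason: COUNT(*) counts rows, COUNT(DISTINCT customer) counts unique customers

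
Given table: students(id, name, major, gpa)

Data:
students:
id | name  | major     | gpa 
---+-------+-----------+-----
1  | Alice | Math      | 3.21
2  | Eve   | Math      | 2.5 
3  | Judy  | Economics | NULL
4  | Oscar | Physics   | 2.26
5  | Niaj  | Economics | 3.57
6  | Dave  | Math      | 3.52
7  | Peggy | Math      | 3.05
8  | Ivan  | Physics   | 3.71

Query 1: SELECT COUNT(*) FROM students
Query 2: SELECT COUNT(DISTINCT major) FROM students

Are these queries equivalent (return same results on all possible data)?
No, not equivalent

Query 1 returns: [(8,)]
Query 2 returns: [(3,)]

Reason: COUNT(*) counts rows, COUNT(DISTINCT major) counts unique majors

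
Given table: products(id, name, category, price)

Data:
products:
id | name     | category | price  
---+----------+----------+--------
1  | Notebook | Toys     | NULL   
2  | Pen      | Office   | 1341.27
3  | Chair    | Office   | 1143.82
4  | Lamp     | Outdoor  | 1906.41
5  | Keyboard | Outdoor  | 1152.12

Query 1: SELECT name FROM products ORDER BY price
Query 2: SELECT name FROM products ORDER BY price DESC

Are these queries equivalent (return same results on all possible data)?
No, not equivalent

Query 1 returns: [('Notebook',), ('Chair',), ('Keyboard',), ('Pen',), ('Lamp',)]
Query 2 returns: [('Lamp',), ('Pen',), ('Keyboard',), ('Chair',), ('Notebook',)]

Reason: ASC vs DESC gives opposite ordering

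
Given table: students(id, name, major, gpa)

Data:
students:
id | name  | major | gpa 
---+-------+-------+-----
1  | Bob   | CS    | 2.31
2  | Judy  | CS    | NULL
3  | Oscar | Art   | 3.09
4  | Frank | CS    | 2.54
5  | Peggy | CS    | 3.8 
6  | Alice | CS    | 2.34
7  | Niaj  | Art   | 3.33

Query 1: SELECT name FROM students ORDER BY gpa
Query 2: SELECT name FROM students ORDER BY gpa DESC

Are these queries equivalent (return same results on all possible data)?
No, not equivalent

Query 1 returns: [('Judy',), ('Bob',), ('Alice',), ('Frank',), ('Oscar',), ('Niaj',), ('Peggy',)]
Query 2 returns: [('Peggy',), ('Niaj',), ('Oscar',), ('Frank',), ('Alice',), ('Bob',), ('Judy',)]

Reason: ASC vs DESC gives opposite ordering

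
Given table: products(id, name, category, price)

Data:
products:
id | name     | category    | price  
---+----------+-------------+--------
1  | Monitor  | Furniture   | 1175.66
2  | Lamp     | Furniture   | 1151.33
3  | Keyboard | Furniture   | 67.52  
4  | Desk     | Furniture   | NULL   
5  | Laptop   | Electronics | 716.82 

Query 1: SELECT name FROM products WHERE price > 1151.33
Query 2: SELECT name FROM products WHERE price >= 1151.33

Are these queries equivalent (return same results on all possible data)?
No, not equivalent

Query 1 returns: [('Monitor',)]
Query 2 returns: [('Monitor',), ('Lamp',)]

Reason: > vs >= gives different results when price = 1151.33 exists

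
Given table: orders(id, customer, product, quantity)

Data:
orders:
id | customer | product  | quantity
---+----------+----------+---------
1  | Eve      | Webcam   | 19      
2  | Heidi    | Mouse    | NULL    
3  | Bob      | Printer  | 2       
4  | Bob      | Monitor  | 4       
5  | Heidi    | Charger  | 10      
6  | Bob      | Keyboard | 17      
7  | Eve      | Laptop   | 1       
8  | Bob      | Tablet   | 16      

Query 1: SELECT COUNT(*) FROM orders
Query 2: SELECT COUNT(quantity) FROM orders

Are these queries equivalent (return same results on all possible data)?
No, not equivalent

Query 1 returns: [(8,)]
Query 2 returns: [(7,)]

Reason: COUNT(*) includes NULLs, COUNT(column) excludes them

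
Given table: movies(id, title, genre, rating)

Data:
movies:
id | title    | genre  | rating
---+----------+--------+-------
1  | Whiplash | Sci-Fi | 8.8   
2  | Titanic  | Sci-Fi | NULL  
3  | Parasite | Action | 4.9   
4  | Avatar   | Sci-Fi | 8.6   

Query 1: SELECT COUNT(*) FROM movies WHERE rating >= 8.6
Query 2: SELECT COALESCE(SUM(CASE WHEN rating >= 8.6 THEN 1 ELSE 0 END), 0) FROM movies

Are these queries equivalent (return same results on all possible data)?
Yes, equivalent

Both queries return: [(2,)]

Reason: COUNT with WHERE vs conditional SUM (COALESCE handles empty-table NULL)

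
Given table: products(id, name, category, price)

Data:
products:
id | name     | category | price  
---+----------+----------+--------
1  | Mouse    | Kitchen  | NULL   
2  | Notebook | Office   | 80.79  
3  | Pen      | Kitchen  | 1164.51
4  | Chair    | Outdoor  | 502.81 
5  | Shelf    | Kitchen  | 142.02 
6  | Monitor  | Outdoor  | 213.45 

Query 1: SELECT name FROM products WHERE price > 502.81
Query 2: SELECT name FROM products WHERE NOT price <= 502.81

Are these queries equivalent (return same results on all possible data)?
Yes, equivalent

Both queries return: [('Pen',)]

Reason: Both filter price > 502.81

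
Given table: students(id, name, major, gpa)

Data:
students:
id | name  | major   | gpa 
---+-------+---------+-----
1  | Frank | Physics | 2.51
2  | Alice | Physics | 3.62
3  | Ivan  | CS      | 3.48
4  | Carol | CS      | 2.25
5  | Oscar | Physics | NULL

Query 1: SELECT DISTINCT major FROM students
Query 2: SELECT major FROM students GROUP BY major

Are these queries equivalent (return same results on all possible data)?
Yes, equivalent

Both queries return: [('CS',), ('Physics',)]

Reason: Both get unique majors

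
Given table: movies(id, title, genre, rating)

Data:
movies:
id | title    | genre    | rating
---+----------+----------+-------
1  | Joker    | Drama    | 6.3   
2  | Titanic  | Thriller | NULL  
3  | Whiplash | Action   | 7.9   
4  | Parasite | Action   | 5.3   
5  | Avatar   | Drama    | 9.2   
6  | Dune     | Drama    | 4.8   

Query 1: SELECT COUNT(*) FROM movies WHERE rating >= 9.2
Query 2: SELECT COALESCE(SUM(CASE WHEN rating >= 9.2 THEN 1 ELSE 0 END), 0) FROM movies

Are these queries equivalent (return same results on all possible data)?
Yes, equivalent

Both queries return: [(1,)]

Reason: COUNT with WHERE vs conditional SUM (COALESCE handles empty-table NULL)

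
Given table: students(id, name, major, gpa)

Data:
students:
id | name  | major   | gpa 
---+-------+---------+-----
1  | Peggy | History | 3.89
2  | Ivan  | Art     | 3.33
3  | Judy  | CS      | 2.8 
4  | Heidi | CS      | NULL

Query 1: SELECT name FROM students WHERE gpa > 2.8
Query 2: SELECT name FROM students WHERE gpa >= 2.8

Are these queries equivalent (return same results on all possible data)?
No, not equivalent

Query 1 returns: [('Peggy',), ('Ivan',)]
Query 2 returns: [('Peggy',), ('Ivan',), ('Judy',)]

Reason: > vs >= gives different results when gpa = 2.8 exists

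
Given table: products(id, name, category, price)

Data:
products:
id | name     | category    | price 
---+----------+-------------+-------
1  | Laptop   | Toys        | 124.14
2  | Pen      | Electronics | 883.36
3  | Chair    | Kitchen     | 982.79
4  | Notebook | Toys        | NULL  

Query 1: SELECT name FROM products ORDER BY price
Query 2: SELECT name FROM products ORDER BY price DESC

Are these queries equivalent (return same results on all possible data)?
No, not equivalent

Query 1 returns: [('Notebook',), ('Laptop',), ('Pen',), ('Chair',)]
Query 2 returns: [('Chair',), ('Pen',), ('Laptop',), ('Notebook',)]

Reason: ASC vs DESC gives opposite ordering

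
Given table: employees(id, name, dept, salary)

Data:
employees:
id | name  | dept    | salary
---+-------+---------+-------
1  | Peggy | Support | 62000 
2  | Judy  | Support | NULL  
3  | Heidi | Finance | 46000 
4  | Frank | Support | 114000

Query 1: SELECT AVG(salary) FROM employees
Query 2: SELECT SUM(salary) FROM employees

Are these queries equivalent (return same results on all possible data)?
No, not equivalent

Query 1 returns: [(74000.0,)]
Query 2 returns: [(222000,)]

Reason: AVG vs SUM give different aggregate values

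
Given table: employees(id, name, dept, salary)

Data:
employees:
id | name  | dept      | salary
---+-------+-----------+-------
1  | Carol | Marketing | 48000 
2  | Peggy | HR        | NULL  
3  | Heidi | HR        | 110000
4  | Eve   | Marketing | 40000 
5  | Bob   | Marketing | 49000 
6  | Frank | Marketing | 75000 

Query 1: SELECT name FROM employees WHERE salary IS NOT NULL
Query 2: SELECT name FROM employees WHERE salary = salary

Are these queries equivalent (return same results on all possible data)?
Yes, equivalent

Both queries return: [('Bob',), ('Carol',), ('Eve',), ('Frank',), ('Heidi',)]

Reason: IS NOT NULL vs self-equality (both exclude NULLs)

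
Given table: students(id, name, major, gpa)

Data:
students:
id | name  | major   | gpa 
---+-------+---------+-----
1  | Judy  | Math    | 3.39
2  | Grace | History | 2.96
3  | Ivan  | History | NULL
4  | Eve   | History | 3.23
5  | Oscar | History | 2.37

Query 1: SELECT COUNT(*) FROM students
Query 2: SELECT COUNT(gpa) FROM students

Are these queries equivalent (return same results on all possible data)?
No, not equivalent

Query 1 returns: [(5,)]
Query 2 returns: [(4,)]

Reason: COUNT(*) includes NULLs, COUNT(column) excludes them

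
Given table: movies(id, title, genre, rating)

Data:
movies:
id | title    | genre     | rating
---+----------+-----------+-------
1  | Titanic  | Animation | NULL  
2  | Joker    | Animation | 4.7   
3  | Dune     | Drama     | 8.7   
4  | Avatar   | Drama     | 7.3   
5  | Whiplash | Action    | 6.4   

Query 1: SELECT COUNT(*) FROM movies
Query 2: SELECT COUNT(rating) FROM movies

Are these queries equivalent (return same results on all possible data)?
No, not equivalent

Query 1 returns: [(5,)]
Query 2 returns: [(4,)]

Reason: COUNT(*) includes NULLs, COUNT(column) excludes them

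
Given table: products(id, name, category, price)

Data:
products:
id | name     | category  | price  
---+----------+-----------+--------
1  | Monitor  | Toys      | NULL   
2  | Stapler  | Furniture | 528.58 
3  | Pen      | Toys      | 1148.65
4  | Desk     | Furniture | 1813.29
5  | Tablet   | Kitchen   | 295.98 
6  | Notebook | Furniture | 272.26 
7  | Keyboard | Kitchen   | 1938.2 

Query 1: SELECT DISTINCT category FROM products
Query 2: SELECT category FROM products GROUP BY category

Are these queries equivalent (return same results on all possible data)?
Yes, equivalent

Both queries return: [('Furniture',), ('Kitchen',), ('Toys',)]

Reason: Both get unique categorys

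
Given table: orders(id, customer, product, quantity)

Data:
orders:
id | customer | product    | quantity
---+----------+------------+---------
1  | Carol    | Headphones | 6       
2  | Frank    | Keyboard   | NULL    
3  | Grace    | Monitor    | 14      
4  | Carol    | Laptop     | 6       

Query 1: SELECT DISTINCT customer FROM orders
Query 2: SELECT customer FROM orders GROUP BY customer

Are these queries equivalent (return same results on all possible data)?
Yes, equivalent

Both queries return: [('Carol',), ('Frank',), ('Grace',)]

Reason: Both get unique customers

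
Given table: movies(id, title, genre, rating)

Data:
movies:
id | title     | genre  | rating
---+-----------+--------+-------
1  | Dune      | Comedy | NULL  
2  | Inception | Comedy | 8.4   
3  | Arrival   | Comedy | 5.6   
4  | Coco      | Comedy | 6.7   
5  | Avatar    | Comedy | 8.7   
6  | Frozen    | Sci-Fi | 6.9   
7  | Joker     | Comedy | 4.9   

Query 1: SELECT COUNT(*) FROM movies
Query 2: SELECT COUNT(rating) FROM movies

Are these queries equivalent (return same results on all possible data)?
No, not equivalent

Query 1 returns: [(7,)]
Query 2 returns: [(6,)]

Reason: COUNT(*) includes NULLs, COUNT(column) excludes them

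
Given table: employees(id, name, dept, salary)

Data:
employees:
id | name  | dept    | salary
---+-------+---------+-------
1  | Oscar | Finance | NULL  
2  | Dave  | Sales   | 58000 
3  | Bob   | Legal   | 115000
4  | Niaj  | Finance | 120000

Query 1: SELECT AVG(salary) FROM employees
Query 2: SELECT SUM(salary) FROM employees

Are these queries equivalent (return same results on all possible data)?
No, not equivalent

Query 1 returns: [(97666.66666666667,)]
Query 2 returns: [(293000,)]

Reason: AVG vs SUM give different aggregate values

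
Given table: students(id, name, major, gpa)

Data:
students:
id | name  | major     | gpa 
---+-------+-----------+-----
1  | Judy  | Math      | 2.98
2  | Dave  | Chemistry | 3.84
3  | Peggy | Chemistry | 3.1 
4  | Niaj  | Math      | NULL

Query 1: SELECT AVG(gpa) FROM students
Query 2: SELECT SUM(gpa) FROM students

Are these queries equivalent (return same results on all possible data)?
No, not equivalent

Query 1 returns: [(3.3066666666666666,)]
Query 2 returns: [(9.92,)]

Reason: AVG vs SUM give different aggregate values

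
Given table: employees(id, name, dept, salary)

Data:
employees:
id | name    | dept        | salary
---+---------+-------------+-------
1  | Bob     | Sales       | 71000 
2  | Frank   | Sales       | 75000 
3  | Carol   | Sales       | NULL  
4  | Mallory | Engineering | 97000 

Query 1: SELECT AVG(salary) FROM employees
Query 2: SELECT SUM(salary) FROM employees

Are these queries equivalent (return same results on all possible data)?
No, not equivalent

Query 1 returns: [(81000.0,)]
Query 2 returns: [(243000,)]

Reason: AVG vs SUM give different aggregate values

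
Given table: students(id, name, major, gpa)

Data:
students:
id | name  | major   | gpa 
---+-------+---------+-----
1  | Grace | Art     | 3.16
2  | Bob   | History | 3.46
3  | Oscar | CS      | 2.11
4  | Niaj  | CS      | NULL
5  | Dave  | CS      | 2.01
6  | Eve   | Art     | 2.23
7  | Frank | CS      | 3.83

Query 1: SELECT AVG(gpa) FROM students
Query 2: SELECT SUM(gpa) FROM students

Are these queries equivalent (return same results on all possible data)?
No, not equivalent

Query 1 returns: [(2.8000000000000003,)]
Query 2 returns: [(16.8,)]

Reason: AVG vs SUM give different aggregate values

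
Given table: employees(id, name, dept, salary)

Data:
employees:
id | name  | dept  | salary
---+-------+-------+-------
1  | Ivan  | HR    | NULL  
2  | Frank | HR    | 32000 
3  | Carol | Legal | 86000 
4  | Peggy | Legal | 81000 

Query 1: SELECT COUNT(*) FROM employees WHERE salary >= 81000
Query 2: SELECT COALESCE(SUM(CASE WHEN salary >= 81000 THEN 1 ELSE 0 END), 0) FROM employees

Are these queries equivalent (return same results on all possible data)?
Yes, equivalent

Both queries return: [(2,)]

Reason: COUNT with WHERE vs conditional SUM (COALESCE handles empty-table NULL)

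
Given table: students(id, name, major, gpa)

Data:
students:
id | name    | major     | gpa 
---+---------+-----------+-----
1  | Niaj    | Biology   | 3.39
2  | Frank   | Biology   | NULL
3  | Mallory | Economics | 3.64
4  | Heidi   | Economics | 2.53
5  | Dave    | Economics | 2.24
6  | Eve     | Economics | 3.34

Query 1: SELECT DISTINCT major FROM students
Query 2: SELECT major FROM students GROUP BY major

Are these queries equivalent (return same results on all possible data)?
Yes, equivalent

Both queries return: [('Biology',), ('Economics',)]

Reason: Both get unique majors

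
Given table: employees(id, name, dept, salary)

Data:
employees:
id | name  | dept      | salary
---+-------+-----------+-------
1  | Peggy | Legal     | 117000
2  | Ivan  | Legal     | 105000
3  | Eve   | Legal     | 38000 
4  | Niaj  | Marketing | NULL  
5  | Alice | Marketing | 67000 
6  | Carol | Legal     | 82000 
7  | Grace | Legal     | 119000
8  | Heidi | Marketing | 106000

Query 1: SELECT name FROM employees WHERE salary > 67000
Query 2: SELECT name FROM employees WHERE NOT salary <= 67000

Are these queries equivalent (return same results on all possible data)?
Yes, equivalent

Both queries return: [('Carol',), ('Grace',), ('Heidi',), ('Ivan',), ('Peggy',)]

Reason: Both filter salary > 67000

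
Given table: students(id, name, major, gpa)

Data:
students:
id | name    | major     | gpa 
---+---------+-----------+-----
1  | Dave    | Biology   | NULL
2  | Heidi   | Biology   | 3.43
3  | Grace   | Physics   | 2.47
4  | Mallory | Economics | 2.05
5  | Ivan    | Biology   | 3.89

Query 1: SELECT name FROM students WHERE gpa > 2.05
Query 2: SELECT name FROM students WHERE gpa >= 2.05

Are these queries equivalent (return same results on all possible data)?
No, not equivalent

Query 1 returns: [('Heidi',), ('Grace',), ('Ivan',)]
Query 2 returns: [('Heidi',), ('Grace',), ('Mallory',), ('Ivan',)]

Reason: > vs >= gives different results when gpa = 2.05 exists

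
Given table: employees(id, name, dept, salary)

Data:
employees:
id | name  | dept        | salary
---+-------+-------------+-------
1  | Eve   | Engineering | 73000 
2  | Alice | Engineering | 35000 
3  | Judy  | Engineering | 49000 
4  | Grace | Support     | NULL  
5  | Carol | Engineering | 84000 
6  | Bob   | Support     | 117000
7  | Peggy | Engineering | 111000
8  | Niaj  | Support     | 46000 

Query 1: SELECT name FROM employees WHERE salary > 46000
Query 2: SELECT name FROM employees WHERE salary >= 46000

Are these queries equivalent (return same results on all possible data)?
No, not equivalent

Query 1 returns: [('Eve',), ('Judy',), ('Carol',), ('Bob',), ('Peggy',)]
Query 2 returns: [('Eve',), ('Judy',), ('Carol',), ('Bob',), ('Peggy',), ('Niaj',)]

Reason: > vs >= gives different results when salary = 46000 exists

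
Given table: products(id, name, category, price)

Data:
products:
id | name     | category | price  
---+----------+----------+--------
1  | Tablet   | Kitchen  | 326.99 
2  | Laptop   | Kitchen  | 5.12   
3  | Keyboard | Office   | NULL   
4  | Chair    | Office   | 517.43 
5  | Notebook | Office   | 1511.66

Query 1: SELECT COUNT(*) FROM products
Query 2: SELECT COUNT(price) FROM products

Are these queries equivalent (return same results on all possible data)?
No, not equivalent

Query 1 returns: [(5,)]
Query 2 returns: [(4,)]

Reason: COUNT(*) includes NULLs, COUNT(column) excludes them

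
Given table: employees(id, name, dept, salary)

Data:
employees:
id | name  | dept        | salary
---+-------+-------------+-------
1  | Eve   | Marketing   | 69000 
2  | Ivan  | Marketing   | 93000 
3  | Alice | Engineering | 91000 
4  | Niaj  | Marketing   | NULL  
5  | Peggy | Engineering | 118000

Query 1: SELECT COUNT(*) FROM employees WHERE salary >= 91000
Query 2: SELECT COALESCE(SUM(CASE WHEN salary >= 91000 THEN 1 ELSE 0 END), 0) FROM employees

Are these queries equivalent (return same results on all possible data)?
Yes, equivalent

Both queries return: [(3,)]

Reason: COUNT with WHERE vs conditional SUM (COALESCE handles empty-table NULL)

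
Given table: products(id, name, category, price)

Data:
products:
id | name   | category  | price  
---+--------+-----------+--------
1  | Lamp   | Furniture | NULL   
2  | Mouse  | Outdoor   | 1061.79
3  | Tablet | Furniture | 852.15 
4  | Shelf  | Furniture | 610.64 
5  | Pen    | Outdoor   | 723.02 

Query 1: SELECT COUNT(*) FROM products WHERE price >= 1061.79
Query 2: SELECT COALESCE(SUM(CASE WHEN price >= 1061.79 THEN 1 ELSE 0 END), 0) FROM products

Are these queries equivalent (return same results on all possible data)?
Yes, equivalent

Both queries return: [(1,)]

Reason: COUNT with WHERE vs conditional SUM (COALESCE handles empty-table NULL)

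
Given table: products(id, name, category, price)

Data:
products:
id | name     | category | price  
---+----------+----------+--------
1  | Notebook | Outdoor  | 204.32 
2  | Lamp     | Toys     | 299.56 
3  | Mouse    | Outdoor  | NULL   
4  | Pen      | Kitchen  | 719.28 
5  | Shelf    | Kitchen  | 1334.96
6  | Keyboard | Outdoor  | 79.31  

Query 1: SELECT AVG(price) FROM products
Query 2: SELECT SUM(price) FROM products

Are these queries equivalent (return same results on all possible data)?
No, not equivalent

Query 1 returns: [(527.486,)]
Query 2 returns: [(2637.43,)]

Reason: AVG vs SUM give different aggregate values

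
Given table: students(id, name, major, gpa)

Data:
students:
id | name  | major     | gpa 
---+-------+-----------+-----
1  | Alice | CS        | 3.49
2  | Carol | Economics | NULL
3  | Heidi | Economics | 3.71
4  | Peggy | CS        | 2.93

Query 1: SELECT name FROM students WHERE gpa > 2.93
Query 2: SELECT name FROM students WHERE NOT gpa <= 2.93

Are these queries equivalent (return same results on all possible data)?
Yes, equivalent

Both queries return: [('Alice',), ('Heidi',)]

Reason: Both filter gpa > 2.93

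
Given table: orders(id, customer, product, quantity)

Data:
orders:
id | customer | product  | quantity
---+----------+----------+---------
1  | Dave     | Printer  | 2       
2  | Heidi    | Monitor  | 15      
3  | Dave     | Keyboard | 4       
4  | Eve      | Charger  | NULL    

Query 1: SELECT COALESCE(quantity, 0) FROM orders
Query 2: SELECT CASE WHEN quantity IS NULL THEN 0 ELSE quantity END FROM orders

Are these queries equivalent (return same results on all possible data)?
Yes, equivalent

Both queries return: [(0,), (2,), (4,), (15,)]

Reason: COALESCE vs CASE for NULL handling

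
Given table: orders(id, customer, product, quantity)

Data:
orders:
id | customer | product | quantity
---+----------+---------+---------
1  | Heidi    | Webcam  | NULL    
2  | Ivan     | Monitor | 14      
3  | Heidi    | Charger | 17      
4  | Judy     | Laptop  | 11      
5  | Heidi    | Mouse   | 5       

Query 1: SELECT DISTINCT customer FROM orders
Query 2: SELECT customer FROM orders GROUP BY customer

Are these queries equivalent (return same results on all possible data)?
Yes, equivalent

Both queries return: [('Heidi',), ('Ivan',), ('Judy',)]

Reason: Both get unique customers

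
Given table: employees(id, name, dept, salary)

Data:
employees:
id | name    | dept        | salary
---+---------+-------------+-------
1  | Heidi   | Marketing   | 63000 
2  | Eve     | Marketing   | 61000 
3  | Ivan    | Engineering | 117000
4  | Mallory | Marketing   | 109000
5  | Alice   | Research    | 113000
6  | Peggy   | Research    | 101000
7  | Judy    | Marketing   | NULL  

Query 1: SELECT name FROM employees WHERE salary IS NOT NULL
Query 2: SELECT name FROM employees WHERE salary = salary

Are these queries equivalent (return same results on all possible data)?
Yes, equivalent

Both queries return: [('Alice',), ('Eve',), ('Heidi',), ('Ivan',), ('Mallory',), ('Peggy',)]

Reason: IS NOT NULL vs self-equality (both exclude NULLs)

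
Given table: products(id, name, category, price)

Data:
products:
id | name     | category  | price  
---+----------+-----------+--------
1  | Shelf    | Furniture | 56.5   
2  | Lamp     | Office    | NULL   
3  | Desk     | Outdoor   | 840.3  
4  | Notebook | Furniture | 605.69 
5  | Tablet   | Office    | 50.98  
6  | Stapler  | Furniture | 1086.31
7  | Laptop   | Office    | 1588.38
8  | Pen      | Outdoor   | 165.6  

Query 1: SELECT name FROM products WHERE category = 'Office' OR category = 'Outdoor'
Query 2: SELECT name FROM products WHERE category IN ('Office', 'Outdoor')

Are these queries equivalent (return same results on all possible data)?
Yes, equivalent

Both queries return: [('Desk',), ('Lamp',), ('Laptop',), ('Pen',), ('Tablet',)]

Reason: OR vs IN are equivalent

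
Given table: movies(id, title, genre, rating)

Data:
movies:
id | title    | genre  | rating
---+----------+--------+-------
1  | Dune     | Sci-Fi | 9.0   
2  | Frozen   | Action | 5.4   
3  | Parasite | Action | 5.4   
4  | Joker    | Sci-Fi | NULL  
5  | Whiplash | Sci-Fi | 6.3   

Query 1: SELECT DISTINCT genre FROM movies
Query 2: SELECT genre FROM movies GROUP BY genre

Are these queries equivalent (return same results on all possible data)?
Yes, equivalent

Both queries return: [('Action',), ('Sci-Fi',)]

Reason: Both get unique genres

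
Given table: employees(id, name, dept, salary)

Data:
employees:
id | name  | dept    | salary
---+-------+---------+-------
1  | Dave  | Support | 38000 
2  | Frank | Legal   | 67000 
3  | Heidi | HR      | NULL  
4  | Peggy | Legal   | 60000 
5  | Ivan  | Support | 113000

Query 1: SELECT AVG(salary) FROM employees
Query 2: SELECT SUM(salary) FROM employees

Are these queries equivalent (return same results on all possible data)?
No, not equivalent

Query 1 returns: [(69500.0,)]
Query 2 returns: [(278000,)]

Reason: AVG vs SUM give different aggregate values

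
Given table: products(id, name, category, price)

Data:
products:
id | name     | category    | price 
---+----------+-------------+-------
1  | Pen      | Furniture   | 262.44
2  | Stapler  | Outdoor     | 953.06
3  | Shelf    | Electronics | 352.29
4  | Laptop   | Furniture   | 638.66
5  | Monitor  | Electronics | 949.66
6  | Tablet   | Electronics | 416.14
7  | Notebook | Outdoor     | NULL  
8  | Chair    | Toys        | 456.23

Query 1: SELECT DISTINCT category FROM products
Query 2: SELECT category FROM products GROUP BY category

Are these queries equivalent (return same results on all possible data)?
Yes, equivalent

Both queries return: [('Electronics',), ('Furniture',), ('Outdoor',), ('Toys',)]

Reason: Both get unique categorys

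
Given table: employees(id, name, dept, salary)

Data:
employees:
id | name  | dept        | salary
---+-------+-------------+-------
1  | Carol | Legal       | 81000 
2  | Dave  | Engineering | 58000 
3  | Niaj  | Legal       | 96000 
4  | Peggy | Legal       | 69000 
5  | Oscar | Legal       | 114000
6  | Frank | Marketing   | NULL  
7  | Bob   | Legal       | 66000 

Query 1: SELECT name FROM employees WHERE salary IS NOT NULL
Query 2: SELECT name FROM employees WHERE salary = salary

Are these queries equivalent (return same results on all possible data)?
Yes, equivalent

Both queries return: [('Bob',), ('Carol',), ('Dave',), ('Niaj',), ('Oscar',), ('Peggy',)]

Reason: IS NOT NULL vs self-equality (both exclude NULLs)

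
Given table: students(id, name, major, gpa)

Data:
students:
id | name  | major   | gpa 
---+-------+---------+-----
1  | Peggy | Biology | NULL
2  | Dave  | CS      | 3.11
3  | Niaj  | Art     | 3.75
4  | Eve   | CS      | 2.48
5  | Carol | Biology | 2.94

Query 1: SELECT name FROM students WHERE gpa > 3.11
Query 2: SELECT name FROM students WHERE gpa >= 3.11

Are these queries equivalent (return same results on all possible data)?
No, not equivalent

Query 1 returns: [('Niaj',)]
Query 2 returns: [('Dave',), ('Niaj',)]

Reason: > vs >= gives different results when gpa = 3.11 exists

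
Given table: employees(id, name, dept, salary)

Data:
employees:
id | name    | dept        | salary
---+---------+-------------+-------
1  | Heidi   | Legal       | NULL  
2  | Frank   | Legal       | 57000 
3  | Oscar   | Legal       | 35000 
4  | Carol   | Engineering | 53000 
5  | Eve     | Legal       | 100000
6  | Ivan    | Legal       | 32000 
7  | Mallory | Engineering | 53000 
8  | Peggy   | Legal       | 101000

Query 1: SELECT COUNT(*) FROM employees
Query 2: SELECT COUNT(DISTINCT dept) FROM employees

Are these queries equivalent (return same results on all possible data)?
No, not equivalent

Query 1 returns: [(8,)]
Query 2 returns: [(2,)]

Reason: COUNT(*) counts rows, COUNT(DISTINCT dept) counts unique depts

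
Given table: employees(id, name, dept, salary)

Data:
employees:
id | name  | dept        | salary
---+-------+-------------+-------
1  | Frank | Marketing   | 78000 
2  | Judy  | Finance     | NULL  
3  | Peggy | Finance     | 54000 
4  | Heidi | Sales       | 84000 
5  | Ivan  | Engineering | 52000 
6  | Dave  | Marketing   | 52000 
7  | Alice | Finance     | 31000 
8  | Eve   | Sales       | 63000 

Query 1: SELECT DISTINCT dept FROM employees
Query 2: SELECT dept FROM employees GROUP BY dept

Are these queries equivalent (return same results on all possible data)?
Yes, equivalent

Both queries return: [('Engineering',), ('Finance',), ('Marketing',), ('Sales',)]

Reason: Both get unique depts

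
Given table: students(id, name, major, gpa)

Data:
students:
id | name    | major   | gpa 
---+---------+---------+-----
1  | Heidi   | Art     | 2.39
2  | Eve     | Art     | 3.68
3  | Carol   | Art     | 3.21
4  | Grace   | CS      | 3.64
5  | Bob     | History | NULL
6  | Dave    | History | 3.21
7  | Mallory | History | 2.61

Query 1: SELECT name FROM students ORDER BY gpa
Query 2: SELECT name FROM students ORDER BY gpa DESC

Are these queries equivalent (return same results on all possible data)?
No, not equivalent

Query 1 returns: [('Bob',), ('Heidi',), ('Mallory',), ('Carol',), ('Dave',), ('Grace',), ('Eve',)]
Query 2 returns: [('Eve',), ('Grace',), ('Carol',), ('Dave',), ('Mallory',), ('Heidi',), ('Bob',)]

Reason: ASC vs DESC gives opposite ordering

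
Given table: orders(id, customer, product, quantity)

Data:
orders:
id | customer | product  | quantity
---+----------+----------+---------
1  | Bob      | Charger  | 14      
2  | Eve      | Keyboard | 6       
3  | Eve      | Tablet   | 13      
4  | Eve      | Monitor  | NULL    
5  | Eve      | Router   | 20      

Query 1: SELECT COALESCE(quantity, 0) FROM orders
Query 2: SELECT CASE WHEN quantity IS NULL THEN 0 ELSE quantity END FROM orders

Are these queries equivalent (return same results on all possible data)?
Yes, equivalent

Both queries return: [(0,), (6,), (13,), (14,), (20,)]

Reason: COALESCE vs CASE for NULL handling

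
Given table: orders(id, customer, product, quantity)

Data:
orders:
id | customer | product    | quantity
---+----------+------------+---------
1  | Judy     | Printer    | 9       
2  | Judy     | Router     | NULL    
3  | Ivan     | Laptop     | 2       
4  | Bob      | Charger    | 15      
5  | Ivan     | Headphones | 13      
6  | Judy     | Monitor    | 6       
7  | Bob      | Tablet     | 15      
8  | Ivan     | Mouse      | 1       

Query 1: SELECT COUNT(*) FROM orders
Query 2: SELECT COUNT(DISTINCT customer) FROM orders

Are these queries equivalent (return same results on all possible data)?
No, not equivalent

Query 1 returns: [(8,)]
Query 2 returns: [(3,)]

Reason: COUNT(*) counts rows, COUNT(DISTINCT customer) counts unique customers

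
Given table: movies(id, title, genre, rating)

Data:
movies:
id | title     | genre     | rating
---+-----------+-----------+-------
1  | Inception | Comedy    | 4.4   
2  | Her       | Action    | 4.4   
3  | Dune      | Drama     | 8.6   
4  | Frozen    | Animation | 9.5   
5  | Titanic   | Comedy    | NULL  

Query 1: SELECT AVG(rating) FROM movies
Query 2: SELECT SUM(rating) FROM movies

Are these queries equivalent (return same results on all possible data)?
No, not equivalent

Query 1 returns: [(6.725,)]
Query 2 returns: [(26.9,)]

Reason: AVG vs SUM give different aggregate values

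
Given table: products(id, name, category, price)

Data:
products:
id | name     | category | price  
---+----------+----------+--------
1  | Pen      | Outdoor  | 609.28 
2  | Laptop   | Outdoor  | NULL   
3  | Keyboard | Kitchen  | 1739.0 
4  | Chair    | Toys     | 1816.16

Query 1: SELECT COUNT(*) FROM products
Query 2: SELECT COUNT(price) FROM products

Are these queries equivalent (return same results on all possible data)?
No, not equivalent

Query 1 returns: [(4,)]
Query 2 returns: [(3,)]

Reason: COUNT(*) includes NULLs, COUNT(column) excludes them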